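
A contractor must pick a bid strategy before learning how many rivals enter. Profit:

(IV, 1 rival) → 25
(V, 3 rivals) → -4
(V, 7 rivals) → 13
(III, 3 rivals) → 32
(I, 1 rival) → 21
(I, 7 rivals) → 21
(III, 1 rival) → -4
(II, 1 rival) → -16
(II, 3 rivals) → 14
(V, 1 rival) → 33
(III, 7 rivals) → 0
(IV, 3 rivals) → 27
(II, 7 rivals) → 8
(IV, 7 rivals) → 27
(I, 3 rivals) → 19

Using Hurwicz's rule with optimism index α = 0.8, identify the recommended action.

IV

I: 0.8·21 + 0.2·19 = 20.6
II: 0.8·14 + 0.2·(-16) = 8
III: 0.8·32 + 0.2·(-4) = 24.8
IV: 0.8·27 + 0.2·25 = 26.6
V: 0.8·33 + 0.2·(-4) = 25.6
Highest Hurwicz score = 26.6 → IV.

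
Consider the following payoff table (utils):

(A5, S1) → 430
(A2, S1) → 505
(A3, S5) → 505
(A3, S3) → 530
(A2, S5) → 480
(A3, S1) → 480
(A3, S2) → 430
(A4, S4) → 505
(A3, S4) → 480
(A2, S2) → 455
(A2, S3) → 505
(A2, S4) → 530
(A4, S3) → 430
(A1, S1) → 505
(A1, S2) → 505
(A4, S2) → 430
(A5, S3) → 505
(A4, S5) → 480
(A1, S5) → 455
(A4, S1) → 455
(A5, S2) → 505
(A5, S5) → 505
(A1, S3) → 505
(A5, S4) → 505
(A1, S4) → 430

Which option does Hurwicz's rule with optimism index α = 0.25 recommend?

A1: 0.25·505 + 0.75·430 = 448.75
A2: 0.25·530 + 0.75·455 = 473.75
A3: 0.25·530 + 0.75·430 = 455
A4: 0.25·505 + 0.75·430 = 448.75
A5: 0.25·505 + 0.75·430 = 448.75
Highest Hurwicz score = 473.75 → A2.

A2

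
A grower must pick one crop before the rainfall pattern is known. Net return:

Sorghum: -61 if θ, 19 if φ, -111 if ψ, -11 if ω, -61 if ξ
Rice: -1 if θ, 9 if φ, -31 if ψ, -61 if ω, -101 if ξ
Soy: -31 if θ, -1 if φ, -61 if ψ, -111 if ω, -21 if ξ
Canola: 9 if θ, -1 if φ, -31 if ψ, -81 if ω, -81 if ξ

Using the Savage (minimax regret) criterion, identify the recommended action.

Column bests: θ=9, φ=19, ψ=-31, ω=-11, ξ=-21.
Sorghum regrets: 70, 0, 80, 0, 40 → max 80
Rice regrets: 10, 10, 0, 50, 80 → max 80
Soy regrets: 40, 20, 30, 100, 0 → max 100
Canola regrets: 0, 20, 0, 70, 60 → max 70
Smallest max regret = 70 → Canola.

Canola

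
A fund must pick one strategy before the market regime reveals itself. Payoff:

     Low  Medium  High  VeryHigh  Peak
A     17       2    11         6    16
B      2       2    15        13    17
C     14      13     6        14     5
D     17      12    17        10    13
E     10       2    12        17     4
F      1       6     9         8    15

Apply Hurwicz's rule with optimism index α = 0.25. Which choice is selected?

D

A: 0.25·17 + 0.75·2 = 5.75
B: 0.25·17 + 0.75·2 = 5.75
C: 0.25·14 + 0.75·5 = 7.25
D: 0.25·17 + 0.75·10 = 11.75
E: 0.25·17 + 0.75·2 = 5.75
F: 0.25·15 + 0.75·1 = 4.5
Highest Hurwicz score = 11.75 → D.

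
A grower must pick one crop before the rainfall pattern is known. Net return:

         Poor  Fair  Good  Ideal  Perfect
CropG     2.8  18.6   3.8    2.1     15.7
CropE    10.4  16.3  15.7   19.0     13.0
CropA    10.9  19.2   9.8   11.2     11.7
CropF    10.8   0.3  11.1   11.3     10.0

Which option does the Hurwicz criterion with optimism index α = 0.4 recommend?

CropE

CropG: 0.4·18.6 + 0.6·2.1 = 8.7
CropE: 0.4·19.0 + 0.6·10.4 = 13.84
CropA: 0.4·19.2 + 0.6·9.8 = 13.56
CropF: 0.4·11.3 + 0.6·0.3 = 4.7
Highest Hurwicz score = 13.84 → CropE.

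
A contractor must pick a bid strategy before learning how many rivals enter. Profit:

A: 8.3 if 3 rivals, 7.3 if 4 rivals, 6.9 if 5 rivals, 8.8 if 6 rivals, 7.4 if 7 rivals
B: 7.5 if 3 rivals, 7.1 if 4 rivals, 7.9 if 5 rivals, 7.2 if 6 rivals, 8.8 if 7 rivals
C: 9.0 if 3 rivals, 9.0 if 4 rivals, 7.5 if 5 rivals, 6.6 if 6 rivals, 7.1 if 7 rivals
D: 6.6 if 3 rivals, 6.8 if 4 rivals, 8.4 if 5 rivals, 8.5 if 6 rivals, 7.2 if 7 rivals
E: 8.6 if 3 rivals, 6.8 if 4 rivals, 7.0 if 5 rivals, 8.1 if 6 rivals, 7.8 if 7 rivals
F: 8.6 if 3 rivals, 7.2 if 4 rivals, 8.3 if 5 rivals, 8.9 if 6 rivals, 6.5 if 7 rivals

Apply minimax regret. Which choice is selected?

A

Column bests: 3 rivals=9.0, 4 rivals=9.0, 5 rivals=8.4, 6 rivals=8.9, 7 rivals=8.8.
A regrets: 0.7, 1.7, 1.5, 0.1, 1.4 → max 1.7
B regrets: 1.5, 1.9, 0.5, 1.7, 0.0 → max 1.9
C regrets: 0.0, 0.0, 0.9, 2.3, 1.7 → max 2.3
D regrets: 2.4, 2.2, 0.0, 0.4, 1.6 → max 2.4
E regrets: 0.4, 2.2, 1.4, 0.8, 1.0 → max 2.2
F regrets: 0.4, 1.8, 0.1, 0.0, 2.3 → max 2.3
Smallest max regret = 1.7 → A.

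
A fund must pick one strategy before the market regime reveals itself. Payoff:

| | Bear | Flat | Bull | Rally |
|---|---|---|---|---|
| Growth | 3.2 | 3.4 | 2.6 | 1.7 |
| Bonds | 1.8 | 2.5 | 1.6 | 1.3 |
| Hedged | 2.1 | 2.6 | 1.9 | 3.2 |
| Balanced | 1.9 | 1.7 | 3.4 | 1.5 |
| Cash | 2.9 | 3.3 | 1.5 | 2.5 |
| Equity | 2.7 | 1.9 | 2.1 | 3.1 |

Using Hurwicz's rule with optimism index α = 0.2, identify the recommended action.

Growth: 0.2·3.4 + 0.8·1.7 = 2.04
Bonds: 0.2·2.5 + 0.8·1.3 = 1.54
Hedged: 0.2·3.2 + 0.8·1.9 = 2.16
Balanced: 0.2·3.4 + 0.8·1.5 = 1.88
Cash: 0.2·3.3 + 0.8·1.5 = 1.86
Equity: 0.2·3.1 + 0.8·1.9 = 2.14
Highest Hurwicz score = 2.16 → Hedged.

Hedged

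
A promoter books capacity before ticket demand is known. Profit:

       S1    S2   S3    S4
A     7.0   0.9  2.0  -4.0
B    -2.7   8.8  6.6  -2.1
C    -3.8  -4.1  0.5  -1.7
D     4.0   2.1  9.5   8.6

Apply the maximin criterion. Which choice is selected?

D

Row minima: A=-4.0, B=-2.7, C=-4.1, D=2.1
Best worst-case = 2.1 → D.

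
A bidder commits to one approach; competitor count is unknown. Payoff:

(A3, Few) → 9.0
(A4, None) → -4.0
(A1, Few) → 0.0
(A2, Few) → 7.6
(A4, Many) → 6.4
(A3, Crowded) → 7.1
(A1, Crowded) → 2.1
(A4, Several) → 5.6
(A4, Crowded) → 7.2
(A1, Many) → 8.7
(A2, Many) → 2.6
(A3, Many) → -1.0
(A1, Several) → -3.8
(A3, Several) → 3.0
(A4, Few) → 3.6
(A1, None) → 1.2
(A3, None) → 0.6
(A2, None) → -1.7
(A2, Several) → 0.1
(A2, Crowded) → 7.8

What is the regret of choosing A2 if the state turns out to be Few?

1.4

Best payoff under Few is 9.0.
Regret = 9.0 − 7.6 = 1.4.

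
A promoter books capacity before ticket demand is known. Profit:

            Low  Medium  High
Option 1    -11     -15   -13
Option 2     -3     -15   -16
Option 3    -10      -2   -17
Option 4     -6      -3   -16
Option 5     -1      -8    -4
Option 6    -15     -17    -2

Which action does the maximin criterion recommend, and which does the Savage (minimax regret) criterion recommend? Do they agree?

Row minima: Option 1=-15, Option 2=-16, Option 3=-17, Option 4=-16, Option 5=-8, Option 6=-17
Best worst-case = -8 → Option 5.
Column bests: Low=-1, Medium=-2, High=-2.
Option 1 regrets: 10, 13, 11 → max 13
Option 2 regrets: 2, 13, 14 → max 14
Option 3 regrets: 9, 0, 15 → max 15
Option 4 regrets: 5, 1, 14 → max 14
Option 5 regrets: 0, 6, 2 → max 6
Option 6 regrets: 14, 15, 0 → max 15
Smallest max regret = 6 → Option 5.

maximin → Option 5; minimax regret → Option 5 (agree)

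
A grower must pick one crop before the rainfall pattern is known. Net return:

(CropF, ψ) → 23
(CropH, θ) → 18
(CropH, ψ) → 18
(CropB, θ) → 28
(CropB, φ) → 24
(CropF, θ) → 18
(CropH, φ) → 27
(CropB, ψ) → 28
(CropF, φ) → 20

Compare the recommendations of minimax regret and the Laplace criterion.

Column bests: θ=28, φ=27, ψ=28.
CropB regrets: 0, 3, 0 → max 3
CropF regrets: 10, 7, 5 → max 10
CropH regrets: 10, 0, 10 → max 10
Smallest max regret = 3 → CropB.
Row averages: CropB=80/3, CropF=61/3, CropH=21
Highest average = 80/3 → CropB.

minimax regret → CropB; laplace → CropB (agree)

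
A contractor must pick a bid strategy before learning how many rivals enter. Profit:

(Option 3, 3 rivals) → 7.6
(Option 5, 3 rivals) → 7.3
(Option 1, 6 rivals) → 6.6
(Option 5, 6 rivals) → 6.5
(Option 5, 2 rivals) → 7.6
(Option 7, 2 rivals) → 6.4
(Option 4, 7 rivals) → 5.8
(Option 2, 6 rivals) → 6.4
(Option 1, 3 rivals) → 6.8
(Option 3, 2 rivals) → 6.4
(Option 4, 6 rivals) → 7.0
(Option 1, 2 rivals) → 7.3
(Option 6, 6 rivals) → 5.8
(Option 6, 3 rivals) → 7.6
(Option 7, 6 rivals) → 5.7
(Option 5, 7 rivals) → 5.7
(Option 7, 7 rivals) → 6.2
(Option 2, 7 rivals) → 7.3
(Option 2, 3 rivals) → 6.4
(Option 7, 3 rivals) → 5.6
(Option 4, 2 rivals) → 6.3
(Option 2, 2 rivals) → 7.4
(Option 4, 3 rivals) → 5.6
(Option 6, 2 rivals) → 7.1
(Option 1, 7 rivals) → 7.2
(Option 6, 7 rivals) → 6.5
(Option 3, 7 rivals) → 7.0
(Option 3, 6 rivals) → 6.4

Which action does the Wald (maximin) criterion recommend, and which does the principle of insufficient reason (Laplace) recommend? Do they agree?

maximin → Option 1; laplace → Option 1 (agree)

Row minima: Option 1=6.6, Option 2=6.4, Option 3=6.4, Option 4=5.6, Option 5=5.7, Option 6=5.8, Option 7=5.6
Best worst-case = 6.6 → Option 1.
Row averages: Option 1=6.975, Option 2=6.875, Option 3=6.85, Option 4=6.175, Option 5=6.775, Option 6=6.75, Option 7=5.975
Highest average = 6.975 → Option 1.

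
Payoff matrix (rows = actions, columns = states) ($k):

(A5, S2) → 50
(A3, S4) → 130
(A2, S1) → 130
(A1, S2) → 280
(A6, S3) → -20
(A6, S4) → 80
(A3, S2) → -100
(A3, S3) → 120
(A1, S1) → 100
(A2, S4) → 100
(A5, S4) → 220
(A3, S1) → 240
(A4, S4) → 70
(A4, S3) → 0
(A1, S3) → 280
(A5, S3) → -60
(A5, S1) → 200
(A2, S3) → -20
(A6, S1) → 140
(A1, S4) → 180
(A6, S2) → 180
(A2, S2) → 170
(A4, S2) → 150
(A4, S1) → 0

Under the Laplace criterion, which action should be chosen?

Row averages: A1=210, A2=95, A3=97.5, A4=55, A5=102.5, A6=95
Highest average = 210 → A1.

A1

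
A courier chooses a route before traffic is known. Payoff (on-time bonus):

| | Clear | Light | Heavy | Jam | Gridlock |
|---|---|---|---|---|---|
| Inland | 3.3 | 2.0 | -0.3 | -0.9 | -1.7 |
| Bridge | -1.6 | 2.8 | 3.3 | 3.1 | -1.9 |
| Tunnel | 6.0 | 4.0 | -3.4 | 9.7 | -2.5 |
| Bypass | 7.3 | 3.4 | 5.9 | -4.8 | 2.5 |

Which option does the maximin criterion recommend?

Inland

Row minima: Inland=-1.7, Bridge=-1.9, Tunnel=-3.4, Bypass=-4.8
Best worst-case = -1.7 → Inland.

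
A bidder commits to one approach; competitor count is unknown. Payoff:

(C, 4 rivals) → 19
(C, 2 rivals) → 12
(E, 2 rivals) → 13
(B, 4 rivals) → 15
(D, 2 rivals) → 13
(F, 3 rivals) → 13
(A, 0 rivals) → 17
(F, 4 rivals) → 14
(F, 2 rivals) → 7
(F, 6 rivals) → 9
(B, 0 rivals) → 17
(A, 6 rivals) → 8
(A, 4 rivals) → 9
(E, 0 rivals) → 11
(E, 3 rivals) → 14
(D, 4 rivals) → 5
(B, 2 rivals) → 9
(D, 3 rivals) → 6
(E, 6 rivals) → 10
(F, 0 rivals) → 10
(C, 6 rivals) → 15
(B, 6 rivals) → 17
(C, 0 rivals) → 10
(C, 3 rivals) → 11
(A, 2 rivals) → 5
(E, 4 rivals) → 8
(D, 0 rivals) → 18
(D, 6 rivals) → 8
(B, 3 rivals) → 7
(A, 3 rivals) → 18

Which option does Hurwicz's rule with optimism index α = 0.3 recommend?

C

A: 0.3·18 + 0.7·5 = 8.9
B: 0.3·17 + 0.7·7 = 10
C: 0.3·19 + 0.7·10 = 12.7
D: 0.3·18 + 0.7·5 = 8.9
E: 0.3·14 + 0.7·8 = 9.8
F: 0.3·14 + 0.7·7 = 9.1
Highest Hurwicz score = 12.7 → C.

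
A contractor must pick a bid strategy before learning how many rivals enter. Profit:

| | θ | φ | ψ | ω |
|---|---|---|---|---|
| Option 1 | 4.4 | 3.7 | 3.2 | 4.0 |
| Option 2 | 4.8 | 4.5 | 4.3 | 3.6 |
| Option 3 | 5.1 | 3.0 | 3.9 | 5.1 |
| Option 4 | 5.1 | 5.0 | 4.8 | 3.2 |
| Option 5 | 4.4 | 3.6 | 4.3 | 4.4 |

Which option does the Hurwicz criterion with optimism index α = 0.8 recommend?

Option 4

Option 1: 0.8·4.4 + 0.2·3.2 = 4.16
Option 2: 0.8·4.8 + 0.2·3.6 = 4.56
Option 3: 0.8·5.1 + 0.2·3.0 = 4.68
Option 4: 0.8·5.1 + 0.2·3.2 = 4.72
Option 5: 0.8·4.4 + 0.2·3.6 = 4.24
Highest Hurwicz score = 4.72 → Option 4.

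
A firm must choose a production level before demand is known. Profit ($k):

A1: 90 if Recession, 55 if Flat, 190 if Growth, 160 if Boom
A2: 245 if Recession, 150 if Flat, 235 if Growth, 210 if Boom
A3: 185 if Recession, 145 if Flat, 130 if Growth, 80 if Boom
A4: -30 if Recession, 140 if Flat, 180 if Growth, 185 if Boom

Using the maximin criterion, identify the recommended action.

A2

Row minima: A1=55, A2=150, A3=80, A4=-30
Best worst-case = 150 → A2.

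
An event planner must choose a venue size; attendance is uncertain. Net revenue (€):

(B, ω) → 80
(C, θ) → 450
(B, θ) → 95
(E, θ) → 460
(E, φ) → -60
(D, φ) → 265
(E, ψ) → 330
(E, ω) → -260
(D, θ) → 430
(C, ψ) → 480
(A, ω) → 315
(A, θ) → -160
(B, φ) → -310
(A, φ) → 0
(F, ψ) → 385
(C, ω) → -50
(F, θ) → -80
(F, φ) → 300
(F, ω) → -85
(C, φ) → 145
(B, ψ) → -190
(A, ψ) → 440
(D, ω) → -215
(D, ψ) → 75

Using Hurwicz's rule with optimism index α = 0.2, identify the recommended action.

C

A: 0.2·440 + 0.8·(-160) = -40
B: 0.2·95 + 0.8·(-310) = -229
C: 0.2·480 + 0.8·(-50) = 56
D: 0.2·430 + 0.8·(-215) = -86
E: 0.2·460 + 0.8·(-260) = -116
F: 0.2·385 + 0.8·(-85) = 9
Highest Hurwicz score = 56 → C.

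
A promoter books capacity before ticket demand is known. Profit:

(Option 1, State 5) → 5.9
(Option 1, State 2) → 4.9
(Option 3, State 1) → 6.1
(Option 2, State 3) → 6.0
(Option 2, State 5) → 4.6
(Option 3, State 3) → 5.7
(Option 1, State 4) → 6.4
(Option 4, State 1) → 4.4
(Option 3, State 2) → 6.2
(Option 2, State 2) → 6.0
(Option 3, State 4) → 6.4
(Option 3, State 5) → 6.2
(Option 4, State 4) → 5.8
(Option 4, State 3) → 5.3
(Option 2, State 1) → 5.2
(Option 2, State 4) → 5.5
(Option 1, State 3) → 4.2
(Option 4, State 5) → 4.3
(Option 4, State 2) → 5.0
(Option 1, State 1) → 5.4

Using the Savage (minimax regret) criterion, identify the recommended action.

Column bests: State 1=6.1, State 2=6.2, State 3=6.0, State 4=6.4, State 5=6.2.
Option 1 regrets: 0.7, 1.3, 1.8, 0.0, 0.3 → max 1.8
Option 2 regrets: 0.9, 0.2, 0.0, 0.9, 1.6 → max 1.6
Option 3 regrets: 0.0, 0.0, 0.3, 0.0, 0.0 → max 0.3
Option 4 regrets: 1.7, 1.2, 0.7, 0.6, 1.9 → max 1.9
Smallest max regret = 0.3 → Option 3.

Option 3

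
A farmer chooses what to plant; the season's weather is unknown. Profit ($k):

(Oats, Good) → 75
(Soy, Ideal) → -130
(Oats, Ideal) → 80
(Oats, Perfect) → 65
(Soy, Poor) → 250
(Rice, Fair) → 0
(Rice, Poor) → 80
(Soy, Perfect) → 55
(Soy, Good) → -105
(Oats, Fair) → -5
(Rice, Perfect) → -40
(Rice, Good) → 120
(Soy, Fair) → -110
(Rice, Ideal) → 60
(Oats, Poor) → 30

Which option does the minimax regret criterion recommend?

Column bests: Poor=250, Fair=0, Good=120, Ideal=80, Perfect=65.
Oats regrets: 220, 5, 45, 0, 0 → max 220
Soy regrets: 0, 110, 225, 210, 10 → max 225
Rice regrets: 170, 0, 0, 20, 105 → max 170
Smallest max regret = 170 → Rice.

Rice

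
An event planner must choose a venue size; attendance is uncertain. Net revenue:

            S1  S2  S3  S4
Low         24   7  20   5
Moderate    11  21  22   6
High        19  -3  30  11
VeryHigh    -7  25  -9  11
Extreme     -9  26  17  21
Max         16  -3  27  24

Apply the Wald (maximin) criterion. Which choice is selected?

Row minima: Low=5, Moderate=6, High=-3, VeryHigh=-9, Extreme=-9, Max=-3
Best worst-case = 6 → Moderate.

Moderate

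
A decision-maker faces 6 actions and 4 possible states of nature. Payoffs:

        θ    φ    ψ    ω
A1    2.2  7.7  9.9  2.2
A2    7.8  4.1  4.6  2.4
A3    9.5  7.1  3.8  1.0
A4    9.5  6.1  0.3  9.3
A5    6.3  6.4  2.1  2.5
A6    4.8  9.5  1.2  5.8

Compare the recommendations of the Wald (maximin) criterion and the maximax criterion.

Row minima: A1=2.2, A2=2.4, A3=1.0, A4=0.3, A5=2.1, A6=1.2
Best worst-case = 2.4 → A2.
Row maxima: A1=9.9, A2=7.8, A3=9.5, A4=9.5, A5=6.4, A6=9.5
Best best-case = 9.9 → A1.

maximin → A2; maximax → A1 (disagree)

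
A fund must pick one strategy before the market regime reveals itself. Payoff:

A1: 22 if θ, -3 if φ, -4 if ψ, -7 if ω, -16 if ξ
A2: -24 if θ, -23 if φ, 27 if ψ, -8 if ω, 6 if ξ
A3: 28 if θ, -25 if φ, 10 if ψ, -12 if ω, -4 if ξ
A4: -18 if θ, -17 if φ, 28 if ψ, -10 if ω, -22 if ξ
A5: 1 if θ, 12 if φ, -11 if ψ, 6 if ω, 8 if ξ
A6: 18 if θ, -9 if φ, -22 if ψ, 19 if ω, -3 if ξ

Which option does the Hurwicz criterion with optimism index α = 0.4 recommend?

A1

A1: 0.4·22 + 0.6·(-16) = -0.8
A2: 0.4·27 + 0.6·(-24) = -3.6
A3: 0.4·28 + 0.6·(-25) = -3.8
A4: 0.4·28 + 0.6·(-22) = -2
A5: 0.4·12 + 0.6·(-11) = -1.8
A6: 0.4·19 + 0.6·(-22) = -5.6
Highest Hurwicz score = -0.8 → A1.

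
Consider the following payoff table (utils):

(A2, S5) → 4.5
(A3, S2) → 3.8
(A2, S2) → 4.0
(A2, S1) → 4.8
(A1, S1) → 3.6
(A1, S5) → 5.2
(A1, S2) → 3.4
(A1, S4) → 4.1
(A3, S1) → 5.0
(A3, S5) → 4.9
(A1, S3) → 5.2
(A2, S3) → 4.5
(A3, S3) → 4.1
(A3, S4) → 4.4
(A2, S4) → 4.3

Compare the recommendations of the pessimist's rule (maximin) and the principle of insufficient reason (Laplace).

Row minima: A1=3.4, A2=4.0, A3=3.8
Best worst-case = 4.0 → A2.
Row averages: A1=4.3, A2=4.42, A3=4.44
Highest average = 4.44 → A3.

maximin → A2; laplace → A3 (disagree)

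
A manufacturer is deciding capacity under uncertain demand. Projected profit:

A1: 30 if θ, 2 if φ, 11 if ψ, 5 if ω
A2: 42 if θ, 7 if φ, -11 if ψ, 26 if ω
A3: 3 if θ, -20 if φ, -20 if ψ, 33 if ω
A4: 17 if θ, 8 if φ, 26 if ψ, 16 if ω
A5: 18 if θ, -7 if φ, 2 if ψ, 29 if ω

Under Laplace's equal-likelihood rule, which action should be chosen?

A4

Row averages: A1=12, A2=16, A3=-1, A4=16.75, A5=10.5
Highest average = 16.75 → A4.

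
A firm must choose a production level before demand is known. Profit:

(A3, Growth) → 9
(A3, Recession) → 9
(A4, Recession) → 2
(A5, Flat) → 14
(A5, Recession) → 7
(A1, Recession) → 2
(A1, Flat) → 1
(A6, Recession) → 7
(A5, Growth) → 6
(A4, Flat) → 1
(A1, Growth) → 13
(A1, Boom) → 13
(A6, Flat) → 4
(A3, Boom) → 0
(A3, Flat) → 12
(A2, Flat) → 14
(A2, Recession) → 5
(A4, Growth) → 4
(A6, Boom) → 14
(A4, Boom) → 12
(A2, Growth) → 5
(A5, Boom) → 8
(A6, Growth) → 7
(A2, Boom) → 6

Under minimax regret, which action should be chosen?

A5

Column bests: Recession=9, Flat=14, Growth=13, Boom=14.
A1 regrets: 7, 13, 0, 1 → max 13
A2 regrets: 4, 0, 8, 8 → max 8
A3 regrets: 0, 2, 4, 14 → max 14
A4 regrets: 7, 13, 9, 2 → max 13
A5 regrets: 2, 0, 7, 6 → max 7
A6 regrets: 2, 10, 6, 0 → max 10
Smallest max regret = 7 → A5.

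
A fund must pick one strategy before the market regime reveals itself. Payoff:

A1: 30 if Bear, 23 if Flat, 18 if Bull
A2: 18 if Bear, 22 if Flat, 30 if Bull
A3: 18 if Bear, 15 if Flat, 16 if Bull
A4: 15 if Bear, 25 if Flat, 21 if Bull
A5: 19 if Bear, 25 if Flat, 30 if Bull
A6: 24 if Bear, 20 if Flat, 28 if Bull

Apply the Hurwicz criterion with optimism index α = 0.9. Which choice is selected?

A1: 0.9·30 + 0.1·18 = 28.8
A2: 0.9·30 + 0.1·18 = 28.8
A3: 0.9·18 + 0.1·15 = 17.7
A4: 0.9·25 + 0.1·15 = 24
A5: 0.9·30 + 0.1·19 = 28.9
A6: 0.9·28 + 0.1·20 = 27.2
Highest Hurwicz score = 28.9 → A5.

A5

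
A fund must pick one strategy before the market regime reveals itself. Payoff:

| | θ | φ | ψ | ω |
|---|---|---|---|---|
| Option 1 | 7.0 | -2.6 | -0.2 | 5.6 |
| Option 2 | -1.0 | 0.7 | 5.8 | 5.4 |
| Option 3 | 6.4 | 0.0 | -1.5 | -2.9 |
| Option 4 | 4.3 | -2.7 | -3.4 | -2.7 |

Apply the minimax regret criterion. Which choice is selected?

Column bests: θ=7.0, φ=0.7, ψ=5.8, ω=5.6.
Option 1 regrets: 0.0, 3.3, 6.0, 0.0 → max 6.0
Option 2 regrets: 8.0, 0.0, 0.0, 0.2 → max 8.0
Option 3 regrets: 0.6, 0.7, 7.3, 8.5 → max 8.5
Option 4 regrets: 2.7, 3.4, 9.2, 8.3 → max 9.2
Smallest max regret = 6.0 → Option 1.

Option 1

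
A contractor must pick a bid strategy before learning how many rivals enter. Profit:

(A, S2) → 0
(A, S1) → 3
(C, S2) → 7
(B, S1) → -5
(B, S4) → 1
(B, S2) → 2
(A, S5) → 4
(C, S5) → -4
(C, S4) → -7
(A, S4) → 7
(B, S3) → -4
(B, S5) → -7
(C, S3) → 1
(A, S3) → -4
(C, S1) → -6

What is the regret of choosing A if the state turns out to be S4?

Best payoff under S4 is 7.
Regret = 7 − 7 = 0.

0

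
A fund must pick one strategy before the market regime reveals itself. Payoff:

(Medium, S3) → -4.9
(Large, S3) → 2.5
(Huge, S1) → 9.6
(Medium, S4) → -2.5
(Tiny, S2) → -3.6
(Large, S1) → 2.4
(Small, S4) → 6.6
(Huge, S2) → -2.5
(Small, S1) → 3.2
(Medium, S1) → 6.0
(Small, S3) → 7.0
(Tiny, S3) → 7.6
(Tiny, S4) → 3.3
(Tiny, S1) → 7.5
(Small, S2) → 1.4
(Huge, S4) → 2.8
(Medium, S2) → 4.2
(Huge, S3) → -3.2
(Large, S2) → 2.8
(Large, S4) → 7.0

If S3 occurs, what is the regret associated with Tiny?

0.0

Best payoff under S3 is 7.6.
Regret = 7.6 − 7.6 = 0.0.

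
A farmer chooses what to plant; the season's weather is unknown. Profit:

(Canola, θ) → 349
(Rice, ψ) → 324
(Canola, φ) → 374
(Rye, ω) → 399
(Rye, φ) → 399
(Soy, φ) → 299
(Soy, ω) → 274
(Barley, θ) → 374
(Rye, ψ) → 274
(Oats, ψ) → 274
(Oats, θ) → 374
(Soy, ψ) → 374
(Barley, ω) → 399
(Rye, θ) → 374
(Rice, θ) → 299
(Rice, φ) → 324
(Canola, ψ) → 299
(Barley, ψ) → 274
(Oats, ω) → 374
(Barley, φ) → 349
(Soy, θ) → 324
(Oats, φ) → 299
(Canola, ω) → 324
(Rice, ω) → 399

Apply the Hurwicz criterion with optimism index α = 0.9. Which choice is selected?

Rice

Canola: 0.9·374 + 0.1·299 = 366.5
Rice: 0.9·399 + 0.1·299 = 389
Rye: 0.9·399 + 0.1·274 = 386.5
Soy: 0.9·374 + 0.1·274 = 364
Barley: 0.9·399 + 0.1·274 = 386.5
Oats: 0.9·374 + 0.1·274 = 364
Highest Hurwicz score = 389 → Rice.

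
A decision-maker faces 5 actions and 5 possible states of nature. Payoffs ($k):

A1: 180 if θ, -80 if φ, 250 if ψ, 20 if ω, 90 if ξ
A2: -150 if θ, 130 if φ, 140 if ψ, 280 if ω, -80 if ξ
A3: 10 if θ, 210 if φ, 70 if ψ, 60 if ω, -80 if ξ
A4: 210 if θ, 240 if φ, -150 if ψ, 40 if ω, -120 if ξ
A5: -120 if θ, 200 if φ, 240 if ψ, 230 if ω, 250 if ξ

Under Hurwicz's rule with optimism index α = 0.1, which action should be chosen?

A1: 0.1·250 + 0.9·(-80) = -47
A2: 0.1·280 + 0.9·(-150) = -107
A3: 0.1·210 + 0.9·(-80) = -51
A4: 0.1·240 + 0.9·(-150) = -111
A5: 0.1·250 + 0.9·(-120) = -83
Highest Hurwicz score = -47 → A1.

A1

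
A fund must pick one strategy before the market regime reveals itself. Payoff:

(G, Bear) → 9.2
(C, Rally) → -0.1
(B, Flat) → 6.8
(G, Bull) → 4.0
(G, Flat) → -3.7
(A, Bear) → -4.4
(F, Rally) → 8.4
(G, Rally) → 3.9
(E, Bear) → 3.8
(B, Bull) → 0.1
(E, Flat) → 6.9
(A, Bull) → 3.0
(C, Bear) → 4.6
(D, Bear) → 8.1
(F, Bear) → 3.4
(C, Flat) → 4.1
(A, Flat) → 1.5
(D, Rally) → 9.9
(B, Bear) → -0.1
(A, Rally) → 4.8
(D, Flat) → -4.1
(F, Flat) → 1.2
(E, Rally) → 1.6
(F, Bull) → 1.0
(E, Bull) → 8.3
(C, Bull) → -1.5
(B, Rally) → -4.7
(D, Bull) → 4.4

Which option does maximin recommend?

Row minima: A=-4.4, B=-4.7, C=-1.5, D=-4.1, E=1.6, F=1.0, G=-3.7
Best worst-case = 1.6 → E.

E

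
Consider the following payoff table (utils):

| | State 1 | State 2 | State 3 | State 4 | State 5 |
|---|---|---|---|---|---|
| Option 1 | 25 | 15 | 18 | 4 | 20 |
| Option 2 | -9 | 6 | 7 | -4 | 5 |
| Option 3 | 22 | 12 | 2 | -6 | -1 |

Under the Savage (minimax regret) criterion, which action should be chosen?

Column bests: State 1=25, State 2=15, State 3=18, State 4=4, State 5=20.
Option 1 regrets: 0, 0, 0, 0, 0 → max 0
Option 2 regrets: 34, 9, 11, 8, 15 → max 34
Option 3 regrets: 3, 3, 16, 10, 21 → max 21
Smallest max regret = 0 → Option 1.

Option 1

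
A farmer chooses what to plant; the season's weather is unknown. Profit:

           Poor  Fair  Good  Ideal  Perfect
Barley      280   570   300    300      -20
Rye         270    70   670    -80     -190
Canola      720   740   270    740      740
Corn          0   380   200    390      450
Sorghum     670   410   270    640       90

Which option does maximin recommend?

Row minima: Barley=-20, Rye=-190, Canola=270, Corn=0, Sorghum=90
Best worst-case = 270 → Canola.

Canola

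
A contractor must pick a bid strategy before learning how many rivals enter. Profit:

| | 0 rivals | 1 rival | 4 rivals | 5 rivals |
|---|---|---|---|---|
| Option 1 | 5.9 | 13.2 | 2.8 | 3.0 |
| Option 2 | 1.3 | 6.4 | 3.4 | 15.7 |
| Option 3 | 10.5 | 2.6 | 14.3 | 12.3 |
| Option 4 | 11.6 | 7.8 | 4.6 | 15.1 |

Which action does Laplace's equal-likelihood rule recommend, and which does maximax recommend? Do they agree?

Row averages: Option 1=6.225, Option 2=6.7, Option 3=9.925, Option 4=9.775
Highest average = 9.925 → Option 3.
Row maxima: Option 1=13.2, Option 2=15.7, Option 3=14.3, Option 4=15.1
Best best-case = 15.7 → Option 2.

laplace → Option 3; maximax → Option 2 (disagree)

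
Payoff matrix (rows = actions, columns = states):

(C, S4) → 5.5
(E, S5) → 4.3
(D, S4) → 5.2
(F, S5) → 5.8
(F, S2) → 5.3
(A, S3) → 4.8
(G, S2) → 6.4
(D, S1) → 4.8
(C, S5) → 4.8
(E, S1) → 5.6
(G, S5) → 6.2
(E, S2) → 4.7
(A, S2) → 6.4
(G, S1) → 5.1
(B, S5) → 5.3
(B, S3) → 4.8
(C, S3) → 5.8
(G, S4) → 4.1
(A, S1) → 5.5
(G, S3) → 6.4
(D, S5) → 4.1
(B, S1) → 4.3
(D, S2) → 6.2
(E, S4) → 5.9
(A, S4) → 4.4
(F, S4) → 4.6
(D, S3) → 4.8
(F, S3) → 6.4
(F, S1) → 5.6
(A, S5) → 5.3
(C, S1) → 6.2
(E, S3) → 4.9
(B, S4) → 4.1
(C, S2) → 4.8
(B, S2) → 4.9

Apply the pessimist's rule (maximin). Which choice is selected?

Row minima: A=4.4, B=4.1, C=4.8, D=4.1, E=4.3, F=4.6, G=4.1
Best worst-case = 4.8 → C.

C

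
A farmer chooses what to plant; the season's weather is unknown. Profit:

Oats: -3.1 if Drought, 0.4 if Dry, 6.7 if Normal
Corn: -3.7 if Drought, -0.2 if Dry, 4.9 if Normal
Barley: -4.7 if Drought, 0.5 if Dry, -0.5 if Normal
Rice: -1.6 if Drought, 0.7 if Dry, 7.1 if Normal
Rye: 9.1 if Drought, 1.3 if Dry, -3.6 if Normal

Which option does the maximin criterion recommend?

Rice

Row minima: Oats=-3.1, Corn=-3.7, Barley=-4.7, Rice=-1.6, Rye=-3.6
Best worst-case = -1.6 → Rice.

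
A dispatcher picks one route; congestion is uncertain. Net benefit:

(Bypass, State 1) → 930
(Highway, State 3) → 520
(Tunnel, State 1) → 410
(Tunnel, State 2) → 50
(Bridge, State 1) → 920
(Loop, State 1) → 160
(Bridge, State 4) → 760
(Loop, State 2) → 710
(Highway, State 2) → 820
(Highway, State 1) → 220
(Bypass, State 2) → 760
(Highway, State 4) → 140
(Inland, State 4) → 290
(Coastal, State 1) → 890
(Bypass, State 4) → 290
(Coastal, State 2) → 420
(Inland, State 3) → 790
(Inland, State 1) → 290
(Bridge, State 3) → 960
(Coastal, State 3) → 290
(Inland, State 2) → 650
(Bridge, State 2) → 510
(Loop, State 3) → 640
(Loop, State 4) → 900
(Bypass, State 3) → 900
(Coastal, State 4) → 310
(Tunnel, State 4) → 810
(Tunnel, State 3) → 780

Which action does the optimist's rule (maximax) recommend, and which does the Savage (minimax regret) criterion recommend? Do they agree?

maximax → Bridge; minimax regret → Bridge (agree)

Row maxima: Highway=820, Bridge=960, Inland=790, Tunnel=810, Loop=900, Coastal=890, Bypass=930
Best best-case = 960 → Bridge.
Column bests: State 1=930, State 2=820, State 3=960, State 4=900.
Highway regrets: 710, 0, 440, 760 → max 760
Bridge regrets: 10, 310, 0, 140 → max 310
Inland regrets: 640, 170, 170, 610 → max 640
Tunnel regrets: 520, 770, 180, 90 → max 770
Loop regrets: 770, 110, 320, 0 → max 770
Coastal regrets: 40, 400, 670, 590 → max 670
Bypass regrets: 0, 60, 60, 610 → max 610
Smallest max regret = 310 → Bridge.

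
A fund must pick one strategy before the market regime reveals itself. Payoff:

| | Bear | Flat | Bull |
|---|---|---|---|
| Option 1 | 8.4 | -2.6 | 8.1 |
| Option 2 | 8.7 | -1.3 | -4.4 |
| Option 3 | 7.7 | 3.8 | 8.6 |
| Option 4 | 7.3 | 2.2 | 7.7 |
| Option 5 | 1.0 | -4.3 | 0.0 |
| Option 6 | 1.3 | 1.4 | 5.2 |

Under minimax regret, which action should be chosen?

Option 3

Column bests: Bear=8.7, Flat=3.8, Bull=8.6.
Option 1 regrets: 0.3, 6.4, 0.5 → max 6.4
Option 2 regrets: 0.0, 5.1, 13.0 → max 13.0
Option 3 regrets: 1.0, 0.0, 0.0 → max 1.0
Option 4 regrets: 1.4, 1.6, 0.9 → max 1.6
Option 5 regrets: 7.7, 8.1, 8.6 → max 8.6
Option 6 regrets: 7.4, 2.4, 3.4 → max 7.4
Smallest max regret = 1.0 → Option 3.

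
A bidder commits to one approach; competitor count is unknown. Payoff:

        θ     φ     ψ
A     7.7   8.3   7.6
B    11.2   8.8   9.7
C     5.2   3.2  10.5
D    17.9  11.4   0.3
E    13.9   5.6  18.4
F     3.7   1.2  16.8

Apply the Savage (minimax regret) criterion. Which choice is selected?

E

Column bests: θ=17.9, φ=11.4, ψ=18.4.
A regrets: 10.2, 3.1, 10.8 → max 10.8
B regrets: 6.7, 2.6, 8.7 → max 8.7
C regrets: 12.7, 8.2, 7.9 → max 12.7
D regrets: 0.0, 0.0, 18.1 → max 18.1
E regrets: 4.0, 5.8, 0.0 → max 5.8
F regrets: 14.2, 10.2, 1.6 → max 14.2
Smallest max regret = 5.8 → E.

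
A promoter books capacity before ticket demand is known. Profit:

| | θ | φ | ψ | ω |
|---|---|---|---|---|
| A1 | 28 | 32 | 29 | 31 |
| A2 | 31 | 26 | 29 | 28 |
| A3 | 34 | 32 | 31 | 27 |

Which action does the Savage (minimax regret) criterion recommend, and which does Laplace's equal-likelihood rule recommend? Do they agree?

minimax regret → A3; laplace → A3 (agree)

Column bests: θ=34, φ=32, ψ=31, ω=31.
A1 regrets: 6, 0, 2, 0 → max 6
A2 regrets: 3, 6, 2, 3 → max 6
A3 regrets: 0, 0, 0, 4 → max 4
Smallest max regret = 4 → A3.
Row averages: A1=30, A2=28.5, A3=31
Highest average = 31 → A3.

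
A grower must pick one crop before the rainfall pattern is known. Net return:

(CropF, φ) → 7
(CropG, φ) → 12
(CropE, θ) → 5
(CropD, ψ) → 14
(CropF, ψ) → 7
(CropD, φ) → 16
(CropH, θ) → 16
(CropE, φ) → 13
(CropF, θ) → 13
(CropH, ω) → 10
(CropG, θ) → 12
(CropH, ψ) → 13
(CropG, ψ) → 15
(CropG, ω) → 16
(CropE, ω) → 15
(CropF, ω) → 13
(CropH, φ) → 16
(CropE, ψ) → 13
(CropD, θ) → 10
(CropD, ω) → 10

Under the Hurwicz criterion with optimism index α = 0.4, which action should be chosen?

CropG

CropD: 0.4·16 + 0.6·10 = 12.4
CropG: 0.4·16 + 0.6·12 = 13.6
CropH: 0.4·16 + 0.6·10 = 12.4
CropE: 0.4·15 + 0.6·5 = 9
CropF: 0.4·13 + 0.6·7 = 9.4
Highest Hurwicz score = 13.6 → CropG.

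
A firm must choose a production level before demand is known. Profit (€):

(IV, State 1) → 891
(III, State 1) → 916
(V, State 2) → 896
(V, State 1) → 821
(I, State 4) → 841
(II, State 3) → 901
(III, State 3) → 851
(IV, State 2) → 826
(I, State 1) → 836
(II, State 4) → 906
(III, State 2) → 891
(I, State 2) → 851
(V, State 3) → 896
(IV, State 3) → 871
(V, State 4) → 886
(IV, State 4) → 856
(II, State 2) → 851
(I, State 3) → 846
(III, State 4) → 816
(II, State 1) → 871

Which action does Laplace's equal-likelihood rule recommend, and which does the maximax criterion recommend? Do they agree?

Row averages: I=843.5, II=882.25, III=868.5, IV=861, V=874.75
Highest average = 882.25 → II.
Row maxima: I=851, II=906, III=916, IV=891, V=896
Best best-case = 916 → III.

laplace → II; maximax → III (disagree)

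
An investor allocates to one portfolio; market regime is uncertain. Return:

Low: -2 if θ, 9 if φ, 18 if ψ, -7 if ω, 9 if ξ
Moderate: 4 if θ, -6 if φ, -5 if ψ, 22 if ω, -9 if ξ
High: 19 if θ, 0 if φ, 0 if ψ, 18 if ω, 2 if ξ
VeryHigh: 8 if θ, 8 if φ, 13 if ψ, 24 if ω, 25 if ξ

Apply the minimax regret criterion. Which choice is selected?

Column bests: θ=19, φ=9, ψ=18, ω=24, ξ=25.
Low regrets: 21, 0, 0, 31, 16 → max 31
Moderate regrets: 15, 15, 23, 2, 34 → max 34
High regrets: 0, 9, 18, 6, 23 → max 23
VeryHigh regrets: 11, 1, 5, 0, 0 → max 11
Smallest max regret = 11 → VeryHigh.

VeryHigh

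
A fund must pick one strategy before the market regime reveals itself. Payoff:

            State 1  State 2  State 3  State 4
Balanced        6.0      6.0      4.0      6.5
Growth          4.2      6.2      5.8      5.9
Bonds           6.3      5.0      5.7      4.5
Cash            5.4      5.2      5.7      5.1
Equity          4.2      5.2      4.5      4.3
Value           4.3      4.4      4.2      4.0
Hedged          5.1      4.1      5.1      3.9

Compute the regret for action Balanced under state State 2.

0.2

Best payoff under State 2 is 6.2.
Regret = 6.2 − 6.0 = 0.2.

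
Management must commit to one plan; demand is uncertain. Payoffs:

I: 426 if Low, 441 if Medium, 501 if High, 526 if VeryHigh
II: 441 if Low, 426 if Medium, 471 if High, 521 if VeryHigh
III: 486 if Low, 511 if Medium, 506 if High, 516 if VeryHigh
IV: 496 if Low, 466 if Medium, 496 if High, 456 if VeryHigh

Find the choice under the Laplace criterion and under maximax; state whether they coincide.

Row averages: I=473.5, II=464.75, III=504.75, IV=478.5
Highest average = 504.75 → III.
Row maxima: I=526, II=521, III=516, IV=496
Best best-case = 526 → I.

laplace → III; maximax → I (disagree)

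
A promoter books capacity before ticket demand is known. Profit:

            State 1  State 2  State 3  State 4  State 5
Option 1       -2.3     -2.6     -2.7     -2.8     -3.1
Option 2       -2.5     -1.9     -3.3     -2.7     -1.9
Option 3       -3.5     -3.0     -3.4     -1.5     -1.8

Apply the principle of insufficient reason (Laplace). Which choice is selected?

Row averages: Option 1=-2.7, Option 2=-2.46, Option 3=-2.64
Highest average = -2.46 → Option 2.

Option 2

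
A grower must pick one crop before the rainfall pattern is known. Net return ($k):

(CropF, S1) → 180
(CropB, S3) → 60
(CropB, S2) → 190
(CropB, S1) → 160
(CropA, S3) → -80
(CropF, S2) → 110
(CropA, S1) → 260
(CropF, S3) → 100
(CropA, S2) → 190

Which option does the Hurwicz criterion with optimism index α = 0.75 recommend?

CropA

CropB: 0.75·190 + 0.25·60 = 157.5
CropA: 0.75·260 + 0.25·(-80) = 175
CropF: 0.75·180 + 0.25·100 = 160
Highest Hurwicz score = 175 → CropA.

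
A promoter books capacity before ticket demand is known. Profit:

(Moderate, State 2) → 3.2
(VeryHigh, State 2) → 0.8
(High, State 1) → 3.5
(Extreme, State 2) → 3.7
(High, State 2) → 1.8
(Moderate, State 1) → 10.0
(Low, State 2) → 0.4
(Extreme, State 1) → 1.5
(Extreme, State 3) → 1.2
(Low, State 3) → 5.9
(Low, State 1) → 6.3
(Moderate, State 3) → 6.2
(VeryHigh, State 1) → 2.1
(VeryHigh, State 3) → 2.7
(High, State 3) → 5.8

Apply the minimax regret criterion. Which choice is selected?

Column bests: State 1=10.0, State 2=3.7, State 3=6.2.
Low regrets: 3.7, 3.3, 0.3 → max 3.7
Moderate regrets: 0.0, 0.5, 0.0 → max 0.5
High regrets: 6.5, 1.9, 0.4 → max 6.5
VeryHigh regrets: 7.9, 2.9, 3.5 → max 7.9
Extreme regrets: 8.5, 0.0, 5.0 → max 8.5
Smallest max regret = 0.5 → Moderate.

Moderate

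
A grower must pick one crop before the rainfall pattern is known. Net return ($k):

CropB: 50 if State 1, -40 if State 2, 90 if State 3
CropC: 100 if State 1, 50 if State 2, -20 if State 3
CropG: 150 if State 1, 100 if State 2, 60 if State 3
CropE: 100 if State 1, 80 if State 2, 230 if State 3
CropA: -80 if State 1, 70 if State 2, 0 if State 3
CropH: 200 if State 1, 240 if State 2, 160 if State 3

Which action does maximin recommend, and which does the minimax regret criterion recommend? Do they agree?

maximin → CropH; minimax regret → CropH (agree)

Row minima: CropB=-40, CropC=-20, CropG=60, CropE=80, CropA=-80, CropH=160
Best worst-case = 160 → CropH.
Column bests: State 1=200, State 2=240, State 3=230.
CropB regrets: 150, 280, 140 → max 280
CropC regrets: 100, 190, 250 → max 250
CropG regrets: 50, 140, 170 → max 170
CropE regrets: 100, 160, 0 → max 160
CropA regrets: 280, 170, 230 → max 280
CropH regrets: 0, 0, 70 → max 70
Smallest max regret = 70 → CropH.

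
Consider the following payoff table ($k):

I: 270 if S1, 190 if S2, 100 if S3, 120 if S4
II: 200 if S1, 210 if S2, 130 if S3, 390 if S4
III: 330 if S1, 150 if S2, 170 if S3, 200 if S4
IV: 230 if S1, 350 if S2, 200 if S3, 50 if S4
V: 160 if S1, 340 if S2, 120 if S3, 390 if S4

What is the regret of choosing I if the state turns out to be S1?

60

Best payoff under S1 is 330.
Regret = 330 − 270 = 60.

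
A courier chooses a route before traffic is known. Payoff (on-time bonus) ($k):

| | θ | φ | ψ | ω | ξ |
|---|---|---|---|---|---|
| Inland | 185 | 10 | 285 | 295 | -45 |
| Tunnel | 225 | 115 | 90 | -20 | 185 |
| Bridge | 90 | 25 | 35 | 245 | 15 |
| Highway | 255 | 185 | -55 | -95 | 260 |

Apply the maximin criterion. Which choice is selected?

Bridge

Row minima: Inland=-45, Tunnel=-20, Bridge=15, Highway=-95
Best worst-case = 15 → Bridge.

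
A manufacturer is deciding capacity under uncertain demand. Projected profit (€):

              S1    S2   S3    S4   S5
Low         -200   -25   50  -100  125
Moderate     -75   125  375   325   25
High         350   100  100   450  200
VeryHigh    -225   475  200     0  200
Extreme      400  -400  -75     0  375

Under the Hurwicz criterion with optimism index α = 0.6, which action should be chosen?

High

Low: 0.6·125 + 0.4·(-200) = -5
Moderate: 0.6·375 + 0.4·(-75) = 195
High: 0.6·450 + 0.4·100 = 310
VeryHigh: 0.6·475 + 0.4·(-225) = 195
Extreme: 0.6·400 + 0.4·(-400) = 80
Highest Hurwicz score = 310 → High.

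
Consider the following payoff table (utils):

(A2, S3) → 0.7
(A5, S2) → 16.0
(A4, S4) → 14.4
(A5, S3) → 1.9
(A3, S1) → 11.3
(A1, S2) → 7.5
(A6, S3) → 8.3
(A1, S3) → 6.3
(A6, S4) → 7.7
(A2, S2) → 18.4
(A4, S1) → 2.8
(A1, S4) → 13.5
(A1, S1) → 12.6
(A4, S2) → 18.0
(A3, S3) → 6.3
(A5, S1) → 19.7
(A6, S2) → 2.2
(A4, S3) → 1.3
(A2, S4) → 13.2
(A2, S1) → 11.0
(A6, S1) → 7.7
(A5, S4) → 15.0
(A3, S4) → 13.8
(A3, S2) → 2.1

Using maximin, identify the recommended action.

A1

Row minima: A1=6.3, A2=0.7, A3=2.1, A4=1.3, A5=1.9, A6=2.2
Best worst-case = 6.3 → A1.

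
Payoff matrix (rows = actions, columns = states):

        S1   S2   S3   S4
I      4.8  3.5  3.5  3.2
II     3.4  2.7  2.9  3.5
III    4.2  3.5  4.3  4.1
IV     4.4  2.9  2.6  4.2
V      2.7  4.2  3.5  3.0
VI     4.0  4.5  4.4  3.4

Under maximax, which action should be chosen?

Row maxima: I=4.8, II=3.5, III=4.3, IV=4.4, V=4.2, VI=4.5
Best best-case = 4.8 → I.

I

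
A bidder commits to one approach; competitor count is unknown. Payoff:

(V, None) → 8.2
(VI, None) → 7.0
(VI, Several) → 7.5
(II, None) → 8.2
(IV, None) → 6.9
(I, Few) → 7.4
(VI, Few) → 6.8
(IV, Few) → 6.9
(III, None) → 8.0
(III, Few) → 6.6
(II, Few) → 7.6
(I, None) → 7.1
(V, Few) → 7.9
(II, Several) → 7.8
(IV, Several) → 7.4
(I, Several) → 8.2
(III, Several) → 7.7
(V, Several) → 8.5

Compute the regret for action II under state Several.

0.7

Best payoff under Several is 8.5.
Regret = 8.5 − 7.8 = 0.7.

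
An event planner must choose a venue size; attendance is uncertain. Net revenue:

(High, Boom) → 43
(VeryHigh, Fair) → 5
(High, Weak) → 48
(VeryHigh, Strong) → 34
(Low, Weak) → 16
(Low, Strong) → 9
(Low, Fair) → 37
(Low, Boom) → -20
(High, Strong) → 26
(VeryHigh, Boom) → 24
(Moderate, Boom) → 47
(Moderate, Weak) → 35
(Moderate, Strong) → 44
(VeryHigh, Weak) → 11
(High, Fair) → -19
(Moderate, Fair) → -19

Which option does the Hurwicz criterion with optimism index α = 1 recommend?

High

Low: 1·37 + 0·(-20) = 37
Moderate: 1·47 + 0·(-19) = 47
High: 1·48 + 0·(-19) = 48
VeryHigh: 1·34 + 0·5 = 34
Highest Hurwicz score = 48 → High.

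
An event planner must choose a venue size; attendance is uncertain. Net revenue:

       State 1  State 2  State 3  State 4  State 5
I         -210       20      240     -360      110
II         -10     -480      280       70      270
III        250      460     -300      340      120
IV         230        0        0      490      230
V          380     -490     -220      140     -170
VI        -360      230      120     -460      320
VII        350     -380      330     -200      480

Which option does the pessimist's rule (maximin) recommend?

Row minima: I=-360, II=-480, III=-300, IV=0, V=-490, VI=-460, VII=-380
Best worst-case = 0 → IV.

IV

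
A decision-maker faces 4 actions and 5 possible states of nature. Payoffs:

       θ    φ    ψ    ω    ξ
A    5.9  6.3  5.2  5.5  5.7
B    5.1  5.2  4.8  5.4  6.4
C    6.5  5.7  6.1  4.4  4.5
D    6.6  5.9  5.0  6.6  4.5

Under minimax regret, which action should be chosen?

Column bests: θ=6.6, φ=6.3, ψ=6.1, ω=6.6, ξ=6.4.
A regrets: 0.7, 0.0, 0.9, 1.1, 0.7 → max 1.1
B regrets: 1.5, 1.1, 1.3, 1.2, 0.0 → max 1.5
C regrets: 0.1, 0.6, 0.0, 2.2, 1.9 → max 2.2
D regrets: 0.0, 0.4, 1.1, 0.0, 1.9 → max 1.9
Smallest max regret = 1.1 → A.

A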